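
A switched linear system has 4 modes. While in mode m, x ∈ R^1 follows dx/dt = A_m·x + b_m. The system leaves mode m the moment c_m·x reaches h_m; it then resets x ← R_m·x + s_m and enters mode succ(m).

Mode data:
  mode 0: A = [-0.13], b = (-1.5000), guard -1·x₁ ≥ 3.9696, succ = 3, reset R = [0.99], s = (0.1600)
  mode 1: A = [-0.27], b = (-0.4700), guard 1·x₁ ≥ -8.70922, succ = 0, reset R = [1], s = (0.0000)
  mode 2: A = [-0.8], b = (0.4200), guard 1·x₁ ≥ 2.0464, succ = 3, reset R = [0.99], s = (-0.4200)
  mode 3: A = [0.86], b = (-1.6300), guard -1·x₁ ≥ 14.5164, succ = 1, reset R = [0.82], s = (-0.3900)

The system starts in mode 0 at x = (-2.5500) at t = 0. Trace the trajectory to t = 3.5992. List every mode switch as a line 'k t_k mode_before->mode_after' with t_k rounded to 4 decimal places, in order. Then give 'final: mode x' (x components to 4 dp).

Mode 0: guard c·x = 3.9696 hit at Δt = 1.3223 (t = 1.3223), x⁻ = (-3.9696) → reset → x⁺ = (-3.7699), jump to mode 3
Mode 3: guard c·x = 14.5164 hit at Δt = 1.2368 (t = 2.5591), x⁻ = (-14.5164) → reset → x⁺ = (-12.2934), jump to mode 1
Mode 1: flow for 1.0401 to horizon, guard not reached → x = (-9.7097)

1 1.3223 0->3
2 2.5591 3->1
final: 1 -9.7097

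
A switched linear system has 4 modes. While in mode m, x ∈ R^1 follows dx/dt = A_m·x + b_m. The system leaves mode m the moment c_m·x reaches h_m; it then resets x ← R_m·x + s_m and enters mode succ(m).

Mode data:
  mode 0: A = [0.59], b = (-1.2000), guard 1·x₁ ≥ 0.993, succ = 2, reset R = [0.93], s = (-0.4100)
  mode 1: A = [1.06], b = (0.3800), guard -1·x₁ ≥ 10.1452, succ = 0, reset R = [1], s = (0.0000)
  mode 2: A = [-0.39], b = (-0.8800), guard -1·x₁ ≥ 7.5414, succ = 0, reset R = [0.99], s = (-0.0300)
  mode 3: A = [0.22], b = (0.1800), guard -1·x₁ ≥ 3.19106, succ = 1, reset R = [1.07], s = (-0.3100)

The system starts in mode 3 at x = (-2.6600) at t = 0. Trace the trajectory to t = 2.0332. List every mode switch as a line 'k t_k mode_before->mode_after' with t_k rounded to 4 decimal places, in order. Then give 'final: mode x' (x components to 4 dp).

1 1.1516 3->1
final: 1 -8.9280

Mode 3: guard c·x = 3.1911 hit at Δt = 1.1516 (t = 1.1516), x⁻ = (-3.1911) → reset → x⁺ = (-3.7244), jump to mode 1
Mode 1: flow for 0.8816 to horizon, guard not reached → x = (-8.9280)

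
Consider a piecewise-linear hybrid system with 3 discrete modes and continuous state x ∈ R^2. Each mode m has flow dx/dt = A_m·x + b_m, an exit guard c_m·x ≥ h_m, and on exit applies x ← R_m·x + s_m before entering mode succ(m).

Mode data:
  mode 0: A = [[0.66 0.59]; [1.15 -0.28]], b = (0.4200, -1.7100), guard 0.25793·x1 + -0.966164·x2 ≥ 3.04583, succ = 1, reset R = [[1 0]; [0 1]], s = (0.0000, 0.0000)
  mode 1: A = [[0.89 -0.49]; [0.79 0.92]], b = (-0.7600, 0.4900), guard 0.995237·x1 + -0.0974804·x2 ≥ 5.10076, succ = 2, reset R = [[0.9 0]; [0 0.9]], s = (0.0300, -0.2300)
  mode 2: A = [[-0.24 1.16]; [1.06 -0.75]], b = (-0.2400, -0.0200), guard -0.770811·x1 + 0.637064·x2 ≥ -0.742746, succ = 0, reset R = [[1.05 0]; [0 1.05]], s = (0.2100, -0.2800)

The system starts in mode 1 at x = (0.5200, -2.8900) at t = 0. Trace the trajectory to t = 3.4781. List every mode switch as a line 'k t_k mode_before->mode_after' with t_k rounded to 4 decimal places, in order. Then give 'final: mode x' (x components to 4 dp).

1 1.3322 1->2
2 2.5690 2->0
final: 0 0.8078 -1.4451

Mode 1: guard c·x = 5.1008 hit at Δt = 1.3322 (t = 1.3322), x⁻ = (4.6230, -5.1269) → reset → x⁺ = (4.1907, -4.8443), jump to mode 2
Mode 2: guard c·x = -0.7427 hit at Δt = 1.2368 (t = 2.5690), x⁻ = (0.4144, -0.6645) → reset → x⁺ = (0.6451, -0.9777), jump to mode 0
Mode 0: flow for 0.9091 to horizon, guard not reached → x = (0.8078, -1.4451)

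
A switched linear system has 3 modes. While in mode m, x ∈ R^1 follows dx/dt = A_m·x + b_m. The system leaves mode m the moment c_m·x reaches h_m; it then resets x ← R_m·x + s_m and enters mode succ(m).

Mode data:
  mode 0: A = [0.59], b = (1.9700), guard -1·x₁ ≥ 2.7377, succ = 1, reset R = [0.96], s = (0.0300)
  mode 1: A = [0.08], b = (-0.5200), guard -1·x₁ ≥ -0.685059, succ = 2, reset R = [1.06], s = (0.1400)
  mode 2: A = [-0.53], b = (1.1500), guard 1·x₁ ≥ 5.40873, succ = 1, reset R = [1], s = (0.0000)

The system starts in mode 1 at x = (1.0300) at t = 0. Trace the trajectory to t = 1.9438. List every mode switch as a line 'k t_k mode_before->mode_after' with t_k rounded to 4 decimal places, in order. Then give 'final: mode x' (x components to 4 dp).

1 0.7644 1->2
final: 2 1.4721

Mode 1: guard c·x = -0.6851 hit at Δt = 0.7644 (t = 0.7644), x⁻ = (0.6851) → reset → x⁺ = (0.8662), jump to mode 2
Mode 2: flow for 1.1794 to horizon, guard not reached → x = (1.4721)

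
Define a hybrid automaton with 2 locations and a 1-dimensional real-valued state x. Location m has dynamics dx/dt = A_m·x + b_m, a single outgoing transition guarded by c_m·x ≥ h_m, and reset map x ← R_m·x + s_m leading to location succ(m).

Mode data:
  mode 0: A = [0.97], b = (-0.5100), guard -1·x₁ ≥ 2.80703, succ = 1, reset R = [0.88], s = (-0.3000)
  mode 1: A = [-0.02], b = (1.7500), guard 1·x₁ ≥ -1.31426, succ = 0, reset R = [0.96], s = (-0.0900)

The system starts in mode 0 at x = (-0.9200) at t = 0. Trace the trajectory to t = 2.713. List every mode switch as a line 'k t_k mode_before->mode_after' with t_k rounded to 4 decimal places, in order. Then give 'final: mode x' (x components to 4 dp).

Mode 0: guard c·x = 2.8070 hit at Δt = 0.8610 (t = 0.8610), x⁻ = (-2.8070) → reset → x⁺ = (-2.7702), jump to mode 1
Mode 1: guard c·x = -1.3143 hit at Δt = 0.8130 (t = 1.6740), x⁻ = (-1.3143) → reset → x⁺ = (-1.3517), jump to mode 0
Mode 0: guard c·x = 2.8070 hit at Δt = 0.5916 (t = 2.2656), x⁻ = (-2.8070) → reset → x⁺ = (-2.7702), jump to mode 1
Mode 1: flow for 0.4474 to horizon, guard not reached → x = (-1.9661)

1 0.8610 0->1
2 1.6740 1->0
3 2.2656 0->1
final: 1 -1.9661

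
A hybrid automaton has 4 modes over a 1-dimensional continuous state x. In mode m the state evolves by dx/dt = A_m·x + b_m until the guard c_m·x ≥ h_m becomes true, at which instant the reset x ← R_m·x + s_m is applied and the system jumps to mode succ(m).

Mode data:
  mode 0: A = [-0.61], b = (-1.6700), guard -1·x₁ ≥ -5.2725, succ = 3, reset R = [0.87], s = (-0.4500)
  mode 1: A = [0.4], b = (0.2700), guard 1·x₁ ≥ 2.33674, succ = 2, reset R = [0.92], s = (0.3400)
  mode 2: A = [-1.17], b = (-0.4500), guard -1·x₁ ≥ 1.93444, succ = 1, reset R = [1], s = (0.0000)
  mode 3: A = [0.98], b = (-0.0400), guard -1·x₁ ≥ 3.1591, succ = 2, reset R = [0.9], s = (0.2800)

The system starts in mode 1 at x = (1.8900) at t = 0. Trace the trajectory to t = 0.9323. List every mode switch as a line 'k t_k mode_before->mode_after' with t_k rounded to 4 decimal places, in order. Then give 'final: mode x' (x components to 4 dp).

1 0.4014 1->2
final: 2 1.1599

Mode 1: guard c·x = 2.3367 hit at Δt = 0.4014 (t = 0.4014), x⁻ = (2.3367) → reset → x⁺ = (2.4898), jump to mode 2
Mode 2: flow for 0.5309 to horizon, guard not reached → x = (1.1599)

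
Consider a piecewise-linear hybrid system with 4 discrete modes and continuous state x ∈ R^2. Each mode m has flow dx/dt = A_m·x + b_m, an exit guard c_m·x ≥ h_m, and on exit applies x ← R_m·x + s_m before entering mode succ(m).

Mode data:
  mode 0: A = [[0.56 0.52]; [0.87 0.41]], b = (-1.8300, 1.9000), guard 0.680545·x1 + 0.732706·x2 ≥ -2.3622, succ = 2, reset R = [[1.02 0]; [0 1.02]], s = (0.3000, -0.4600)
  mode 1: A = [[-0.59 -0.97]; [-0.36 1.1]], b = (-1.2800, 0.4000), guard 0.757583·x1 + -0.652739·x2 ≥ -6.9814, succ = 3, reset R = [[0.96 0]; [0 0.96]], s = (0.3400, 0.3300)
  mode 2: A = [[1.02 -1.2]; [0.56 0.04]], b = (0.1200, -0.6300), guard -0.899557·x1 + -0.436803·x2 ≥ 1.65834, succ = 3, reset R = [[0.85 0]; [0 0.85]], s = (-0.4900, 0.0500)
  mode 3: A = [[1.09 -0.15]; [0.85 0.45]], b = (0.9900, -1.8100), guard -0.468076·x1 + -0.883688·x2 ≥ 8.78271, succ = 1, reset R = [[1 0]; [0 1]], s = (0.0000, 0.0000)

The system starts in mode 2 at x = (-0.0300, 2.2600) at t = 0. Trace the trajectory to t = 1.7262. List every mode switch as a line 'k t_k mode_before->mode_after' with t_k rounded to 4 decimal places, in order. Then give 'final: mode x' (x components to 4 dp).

Mode 2: guard c·x = 1.6583 hit at Δt = 0.7366 (t = 0.7366), x⁻ = (-2.5067, 1.3658) → reset → x⁺ = (-2.6207, 1.2110), jump to mode 3
Mode 3: flow for 0.9896 to horizon, guard not reached → x = (-5.7535, -4.4603)

1 0.7366 2->3
final: 3 -5.7535 -4.4603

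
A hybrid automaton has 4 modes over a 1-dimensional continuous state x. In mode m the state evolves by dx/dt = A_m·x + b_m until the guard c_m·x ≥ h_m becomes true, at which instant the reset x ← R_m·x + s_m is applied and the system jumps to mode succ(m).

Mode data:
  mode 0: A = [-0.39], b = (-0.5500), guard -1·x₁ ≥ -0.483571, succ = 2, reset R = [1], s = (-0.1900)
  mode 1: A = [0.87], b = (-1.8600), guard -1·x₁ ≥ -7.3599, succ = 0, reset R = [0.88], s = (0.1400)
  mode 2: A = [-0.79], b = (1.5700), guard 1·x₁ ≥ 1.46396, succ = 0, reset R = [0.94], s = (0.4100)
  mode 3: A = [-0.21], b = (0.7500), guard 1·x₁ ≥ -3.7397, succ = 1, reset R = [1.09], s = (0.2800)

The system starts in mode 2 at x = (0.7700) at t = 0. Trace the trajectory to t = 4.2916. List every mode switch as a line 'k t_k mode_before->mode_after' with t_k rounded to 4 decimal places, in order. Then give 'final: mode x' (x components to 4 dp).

Mode 2: guard c·x = 1.4640 hit at Δt = 1.0685 (t = 1.0685), x⁻ = (1.4640) → reset → x⁺ = (1.7861), jump to mode 0
Mode 0: guard c·x = -0.4836 hit at Δt = 1.3421 (t = 2.4106), x⁻ = (0.4836) → reset → x⁺ = (0.2936), jump to mode 2
Mode 2: guard c·x = 1.4640 hit at Δt = 1.4866 (t = 3.8972), x⁻ = (1.4640) → reset → x⁺ = (1.7861), jump to mode 0
Mode 0: flow for 0.3944 to horizon, guard not reached → x = (1.3304)

1 1.0685 2->0
2 2.4106 0->2
3 3.8972 2->0
final: 0 1.3304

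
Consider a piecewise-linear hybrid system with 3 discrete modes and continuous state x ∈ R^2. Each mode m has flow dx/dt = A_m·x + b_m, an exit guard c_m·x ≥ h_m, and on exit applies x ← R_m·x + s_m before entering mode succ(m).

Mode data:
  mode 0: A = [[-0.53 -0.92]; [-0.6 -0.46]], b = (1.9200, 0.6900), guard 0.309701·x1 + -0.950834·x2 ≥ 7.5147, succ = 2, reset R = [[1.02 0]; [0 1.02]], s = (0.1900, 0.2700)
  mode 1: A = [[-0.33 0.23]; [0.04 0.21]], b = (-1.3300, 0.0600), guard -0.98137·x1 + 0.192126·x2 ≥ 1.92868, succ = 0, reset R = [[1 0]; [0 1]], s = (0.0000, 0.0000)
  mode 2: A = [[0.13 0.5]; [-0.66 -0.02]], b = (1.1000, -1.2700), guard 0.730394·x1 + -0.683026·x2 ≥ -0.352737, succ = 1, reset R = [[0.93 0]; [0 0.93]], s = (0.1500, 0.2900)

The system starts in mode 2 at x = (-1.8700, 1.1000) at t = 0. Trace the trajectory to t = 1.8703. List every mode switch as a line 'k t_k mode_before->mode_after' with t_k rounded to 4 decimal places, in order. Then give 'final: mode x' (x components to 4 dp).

1 1.2270 2->1
final: 1 -0.6895 0.7192

Mode 2: guard c·x = -0.3527 hit at Δt = 1.2270 (t = 1.2270), x⁻ = (-0.1705, 0.3341) → reset → x⁺ = (-0.0085, 0.6007), jump to mode 1
Mode 1: flow for 0.6433 to horizon, guard not reached → x = (-0.6895, 0.7192)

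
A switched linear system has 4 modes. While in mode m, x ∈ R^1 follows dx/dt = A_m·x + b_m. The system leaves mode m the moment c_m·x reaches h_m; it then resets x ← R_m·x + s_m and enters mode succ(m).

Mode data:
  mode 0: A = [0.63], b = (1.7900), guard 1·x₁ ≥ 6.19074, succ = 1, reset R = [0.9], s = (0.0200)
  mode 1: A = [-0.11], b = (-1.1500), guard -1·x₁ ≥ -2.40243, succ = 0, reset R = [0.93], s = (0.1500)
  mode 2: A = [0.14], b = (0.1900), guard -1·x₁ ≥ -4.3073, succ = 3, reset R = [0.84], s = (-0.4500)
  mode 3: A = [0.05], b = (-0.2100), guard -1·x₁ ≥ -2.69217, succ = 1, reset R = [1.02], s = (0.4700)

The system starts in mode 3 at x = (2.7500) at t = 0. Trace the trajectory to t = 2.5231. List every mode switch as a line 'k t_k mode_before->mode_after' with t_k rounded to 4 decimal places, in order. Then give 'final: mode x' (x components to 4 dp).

1 0.7822 3->1
2 1.3400 1->0
3 2.2086 0->1
final: 1 5.0460

Mode 3: guard c·x = -2.6922 hit at Δt = 0.7822 (t = 0.7822), x⁻ = (2.6922) → reset → x⁺ = (3.2160), jump to mode 1
Mode 1: guard c·x = -2.4024 hit at Δt = 0.5578 (t = 1.3400), x⁻ = (2.4024) → reset → x⁺ = (2.3843), jump to mode 0
Mode 0: guard c·x = 6.1907 hit at Δt = 0.8686 (t = 2.2086), x⁻ = (6.1907) → reset → x⁺ = (5.5917), jump to mode 1
Mode 1: flow for 0.3145 to horizon, guard not reached → x = (5.0460)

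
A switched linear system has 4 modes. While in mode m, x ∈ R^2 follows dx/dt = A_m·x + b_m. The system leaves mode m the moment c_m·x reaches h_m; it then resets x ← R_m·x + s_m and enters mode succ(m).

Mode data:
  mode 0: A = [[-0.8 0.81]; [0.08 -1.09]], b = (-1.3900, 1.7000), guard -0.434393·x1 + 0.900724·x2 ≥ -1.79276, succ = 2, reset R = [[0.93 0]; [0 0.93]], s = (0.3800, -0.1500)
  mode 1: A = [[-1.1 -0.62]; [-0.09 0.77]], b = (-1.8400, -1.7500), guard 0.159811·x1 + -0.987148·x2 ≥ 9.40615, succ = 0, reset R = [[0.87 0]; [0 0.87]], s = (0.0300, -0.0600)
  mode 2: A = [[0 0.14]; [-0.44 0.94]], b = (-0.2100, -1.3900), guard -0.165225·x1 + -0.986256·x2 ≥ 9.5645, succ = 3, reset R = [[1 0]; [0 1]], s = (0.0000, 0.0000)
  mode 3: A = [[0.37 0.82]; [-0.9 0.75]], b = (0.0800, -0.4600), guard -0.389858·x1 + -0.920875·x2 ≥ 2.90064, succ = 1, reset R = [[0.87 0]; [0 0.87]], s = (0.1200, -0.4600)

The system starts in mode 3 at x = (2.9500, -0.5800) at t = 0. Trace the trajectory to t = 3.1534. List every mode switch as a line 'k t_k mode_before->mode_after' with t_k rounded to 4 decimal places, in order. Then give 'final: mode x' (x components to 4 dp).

Mode 3: guard c·x = 2.9006 hit at Δt = 0.7597 (t = 0.7597), x⁻ = (2.4299, -4.1786) → reset → x⁺ = (2.2340, -4.0954), jump to mode 1
Mode 1: guard c·x = 9.4062 hit at Δt = 0.7412 (t = 1.5009), x⁻ = (2.1733, -9.1768) → reset → x⁺ = (1.9208, -8.0438), jump to mode 0
Mode 0: guard c·x = -1.7928 hit at Δt = 0.7153 (t = 2.2162), x⁻ = (-1.8197, -2.8680) → reset → x⁺ = (-1.3123, -2.8172), jump to mode 2
Mode 2: flow for 0.9372 to horizon, guard not reached → x = (-2.1628, -7.8146)

1 0.7597 3->1
2 1.5009 1->0
3 2.2162 0->2
final: 2 -2.1628 -7.8146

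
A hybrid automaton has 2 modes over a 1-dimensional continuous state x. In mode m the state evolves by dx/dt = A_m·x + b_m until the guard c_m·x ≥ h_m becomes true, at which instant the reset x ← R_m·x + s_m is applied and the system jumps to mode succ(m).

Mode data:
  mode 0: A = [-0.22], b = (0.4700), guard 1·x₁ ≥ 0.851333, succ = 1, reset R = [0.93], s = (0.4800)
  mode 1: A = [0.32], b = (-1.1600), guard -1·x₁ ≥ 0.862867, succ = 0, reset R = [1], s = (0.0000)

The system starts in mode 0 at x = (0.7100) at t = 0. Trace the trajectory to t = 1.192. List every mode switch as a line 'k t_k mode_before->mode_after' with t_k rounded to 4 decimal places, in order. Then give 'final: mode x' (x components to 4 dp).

1 0.4743 0->1
final: 1 0.6642

Mode 0: guard c·x = 0.8513 hit at Δt = 0.4743 (t = 0.4743), x⁻ = (0.8513) → reset → x⁺ = (1.2717), jump to mode 1
Mode 1: flow for 0.7177 to horizon, guard not reached → x = (0.6642)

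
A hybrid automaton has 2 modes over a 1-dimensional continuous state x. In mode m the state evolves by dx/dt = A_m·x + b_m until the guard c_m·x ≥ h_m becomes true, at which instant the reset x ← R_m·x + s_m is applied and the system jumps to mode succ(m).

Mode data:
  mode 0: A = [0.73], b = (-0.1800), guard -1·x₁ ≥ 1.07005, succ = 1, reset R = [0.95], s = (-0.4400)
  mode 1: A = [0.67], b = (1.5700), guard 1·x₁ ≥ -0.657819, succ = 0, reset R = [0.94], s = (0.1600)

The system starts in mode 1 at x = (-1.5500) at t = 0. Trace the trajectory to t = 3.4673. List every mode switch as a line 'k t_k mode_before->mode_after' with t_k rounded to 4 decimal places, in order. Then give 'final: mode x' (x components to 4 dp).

Mode 1: guard c·x = -0.6578 hit at Δt = 1.1248 (t = 1.1248), x⁻ = (-0.6578) → reset → x⁺ = (-0.4583), jump to mode 0
Mode 0: guard c·x = 1.0700 hit at Δt = 0.8558 (t = 1.9806), x⁻ = (-1.0700) → reset → x⁺ = (-1.4565), jump to mode 1
Mode 1: guard c·x = -0.6578 hit at Δt = 0.9586 (t = 2.9392), x⁻ = (-0.6578) → reset → x⁺ = (-0.4583), jump to mode 0
Mode 0: flow for 0.5281 to horizon, guard not reached → x = (-0.7899)

1 1.1248 1->0
2 1.9806 0->1
3 2.9392 1->0
final: 0 -0.7899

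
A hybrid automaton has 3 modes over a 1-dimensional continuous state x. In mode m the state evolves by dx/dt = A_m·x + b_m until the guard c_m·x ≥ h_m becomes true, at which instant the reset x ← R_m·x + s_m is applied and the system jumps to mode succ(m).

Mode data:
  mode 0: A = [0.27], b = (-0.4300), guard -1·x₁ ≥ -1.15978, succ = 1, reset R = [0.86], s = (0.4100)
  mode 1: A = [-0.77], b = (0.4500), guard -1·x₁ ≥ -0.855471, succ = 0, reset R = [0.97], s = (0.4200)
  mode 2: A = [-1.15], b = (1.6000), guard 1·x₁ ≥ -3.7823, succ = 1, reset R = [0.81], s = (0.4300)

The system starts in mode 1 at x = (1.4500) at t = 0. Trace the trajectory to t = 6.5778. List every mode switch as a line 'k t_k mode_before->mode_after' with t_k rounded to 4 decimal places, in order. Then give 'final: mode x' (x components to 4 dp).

Mode 1: guard c·x = -0.8555 hit at Δt = 1.5079 (t = 1.5079), x⁻ = (0.8555) → reset → x⁺ = (1.2498), jump to mode 0
Mode 0: guard c·x = -1.1598 hit at Δt = 0.8637 (t = 2.3716), x⁻ = (1.1598) → reset → x⁺ = (1.4074), jump to mode 1
Mode 1: guard c·x = -0.8555 hit at Δt = 1.4424 (t = 3.8140), x⁻ = (0.8555) → reset → x⁺ = (1.2498), jump to mode 0
Mode 0: guard c·x = -1.1598 hit at Δt = 0.8637 (t = 4.6777), x⁻ = (1.1598) → reset → x⁺ = (1.4074), jump to mode 1
Mode 1: guard c·x = -0.8555 hit at Δt = 1.4424 (t = 6.1200), x⁻ = (0.8555) → reset → x⁺ = (1.2498), jump to mode 0
Mode 0: flow for 0.4578 to horizon, guard not reached → x = (1.2047)

1 1.5079 1->0
2 2.3716 0->1
3 3.8140 1->0
4 4.6777 0->1
5 6.1200 1->0
final: 0 1.2047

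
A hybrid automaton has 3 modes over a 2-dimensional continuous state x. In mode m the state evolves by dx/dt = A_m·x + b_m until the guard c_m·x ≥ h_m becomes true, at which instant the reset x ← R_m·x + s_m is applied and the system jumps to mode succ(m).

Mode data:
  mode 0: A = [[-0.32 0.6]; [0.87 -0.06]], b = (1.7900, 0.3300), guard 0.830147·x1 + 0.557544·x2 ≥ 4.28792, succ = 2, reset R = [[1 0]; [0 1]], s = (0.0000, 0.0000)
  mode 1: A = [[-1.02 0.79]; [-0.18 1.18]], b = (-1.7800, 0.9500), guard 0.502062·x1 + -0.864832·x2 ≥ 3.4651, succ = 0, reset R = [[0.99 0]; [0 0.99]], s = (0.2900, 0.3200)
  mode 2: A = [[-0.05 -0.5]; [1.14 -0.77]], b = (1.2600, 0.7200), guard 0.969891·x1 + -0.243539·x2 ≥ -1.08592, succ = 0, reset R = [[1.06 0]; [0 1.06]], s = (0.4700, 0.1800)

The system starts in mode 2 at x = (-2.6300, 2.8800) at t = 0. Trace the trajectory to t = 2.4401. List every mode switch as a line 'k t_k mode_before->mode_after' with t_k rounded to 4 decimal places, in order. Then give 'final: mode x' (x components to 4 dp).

Mode 2: guard c·x = -1.0859 hit at Δt = 1.4369 (t = 1.4369), x⁻ = (-1.2123, -0.3689) → reset → x⁺ = (-0.8150, -0.2110), jump to mode 0
Mode 0: flow for 1.0032 to horizon, guard not reached → x = (0.8801, 0.1785)

1 1.4369 2->0
final: 0 0.8801 0.1785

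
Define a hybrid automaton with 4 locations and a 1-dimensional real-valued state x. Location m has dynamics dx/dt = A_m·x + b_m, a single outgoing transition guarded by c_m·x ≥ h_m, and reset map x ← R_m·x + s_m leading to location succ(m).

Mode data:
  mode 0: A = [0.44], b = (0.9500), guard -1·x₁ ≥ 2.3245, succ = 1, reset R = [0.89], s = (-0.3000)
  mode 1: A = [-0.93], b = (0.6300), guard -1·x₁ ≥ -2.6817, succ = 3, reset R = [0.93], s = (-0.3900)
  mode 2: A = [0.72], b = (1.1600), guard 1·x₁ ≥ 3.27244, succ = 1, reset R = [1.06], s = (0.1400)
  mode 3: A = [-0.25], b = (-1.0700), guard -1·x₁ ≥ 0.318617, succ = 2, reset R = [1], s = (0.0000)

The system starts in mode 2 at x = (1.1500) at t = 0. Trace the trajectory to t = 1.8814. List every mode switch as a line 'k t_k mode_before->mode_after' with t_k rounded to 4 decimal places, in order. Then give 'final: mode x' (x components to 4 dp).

Mode 2: guard c·x = 3.2724 hit at Δt = 0.7920 (t = 0.7920), x⁻ = (3.2724) → reset → x⁺ = (3.6088), jump to mode 1
Mode 1: guard c·x = -2.6817 hit at Δt = 0.4088 (t = 1.2008), x⁻ = (2.6817) → reset → x⁺ = (2.1040), jump to mode 3
Mode 3: flow for 0.6806 to horizon, guard not reached → x = (1.1051)

1 0.7920 2->1
2 1.2008 1->3
final: 3 1.1051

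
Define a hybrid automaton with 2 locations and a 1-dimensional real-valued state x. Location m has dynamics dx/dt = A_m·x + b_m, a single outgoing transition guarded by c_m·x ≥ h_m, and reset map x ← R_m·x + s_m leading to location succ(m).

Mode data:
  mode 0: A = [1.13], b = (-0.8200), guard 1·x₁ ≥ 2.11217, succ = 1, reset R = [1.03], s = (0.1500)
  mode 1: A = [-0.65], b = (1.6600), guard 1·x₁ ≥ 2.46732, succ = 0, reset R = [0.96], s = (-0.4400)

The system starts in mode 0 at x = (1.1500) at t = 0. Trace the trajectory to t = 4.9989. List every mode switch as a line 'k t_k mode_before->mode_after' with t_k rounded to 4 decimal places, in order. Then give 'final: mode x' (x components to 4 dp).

Mode 0: guard c·x = 2.1122 hit at Δt = 1.0478 (t = 1.0478), x⁻ = (2.1122) → reset → x⁺ = (2.3255), jump to mode 1
Mode 1: guard c·x = 2.4673 hit at Δt = 1.4927 (t = 2.5405), x⁻ = (2.4673) → reset → x⁺ = (1.9286), jump to mode 0
Mode 0: guard c·x = 2.1122 hit at Δt = 0.1257 (t = 2.6662), x⁻ = (2.1122) → reset → x⁺ = (2.3255), jump to mode 1
Mode 1: guard c·x = 2.4673 hit at Δt = 1.4927 (t = 4.1589), x⁻ = (2.4673) → reset → x⁺ = (1.9286), jump to mode 0
Mode 0: guard c·x = 2.1122 hit at Δt = 0.1257 (t = 4.2845), x⁻ = (2.1122) → reset → x⁺ = (2.3255), jump to mode 1
Mode 1: flow for 0.7144 to horizon, guard not reached → x = (2.4103)

1 1.0478 0->1
2 2.5405 1->0
3 2.6662 0->1
4 4.1589 1->0
5 4.2845 0->1
final: 1 2.4103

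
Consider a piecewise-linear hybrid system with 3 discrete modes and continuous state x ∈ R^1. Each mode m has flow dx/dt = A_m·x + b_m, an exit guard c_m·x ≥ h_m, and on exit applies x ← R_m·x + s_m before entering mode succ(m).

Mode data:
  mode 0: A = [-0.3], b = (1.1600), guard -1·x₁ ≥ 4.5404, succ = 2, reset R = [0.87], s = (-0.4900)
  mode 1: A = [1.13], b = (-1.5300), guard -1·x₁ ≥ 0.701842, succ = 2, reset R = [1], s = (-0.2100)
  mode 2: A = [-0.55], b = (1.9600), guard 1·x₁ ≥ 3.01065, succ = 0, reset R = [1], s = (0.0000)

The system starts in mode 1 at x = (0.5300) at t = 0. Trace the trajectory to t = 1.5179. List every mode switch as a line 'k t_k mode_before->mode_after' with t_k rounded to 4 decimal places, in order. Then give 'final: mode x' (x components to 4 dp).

Mode 1: guard c·x = 0.7018 hit at Δt = 0.8091 (t = 0.8091), x⁻ = (-0.7018) → reset → x⁺ = (-0.9118), jump to mode 2
Mode 2: flow for 0.7088 to horizon, guard not reached → x = (0.5330)

1 0.8091 1->2
final: 2 0.5330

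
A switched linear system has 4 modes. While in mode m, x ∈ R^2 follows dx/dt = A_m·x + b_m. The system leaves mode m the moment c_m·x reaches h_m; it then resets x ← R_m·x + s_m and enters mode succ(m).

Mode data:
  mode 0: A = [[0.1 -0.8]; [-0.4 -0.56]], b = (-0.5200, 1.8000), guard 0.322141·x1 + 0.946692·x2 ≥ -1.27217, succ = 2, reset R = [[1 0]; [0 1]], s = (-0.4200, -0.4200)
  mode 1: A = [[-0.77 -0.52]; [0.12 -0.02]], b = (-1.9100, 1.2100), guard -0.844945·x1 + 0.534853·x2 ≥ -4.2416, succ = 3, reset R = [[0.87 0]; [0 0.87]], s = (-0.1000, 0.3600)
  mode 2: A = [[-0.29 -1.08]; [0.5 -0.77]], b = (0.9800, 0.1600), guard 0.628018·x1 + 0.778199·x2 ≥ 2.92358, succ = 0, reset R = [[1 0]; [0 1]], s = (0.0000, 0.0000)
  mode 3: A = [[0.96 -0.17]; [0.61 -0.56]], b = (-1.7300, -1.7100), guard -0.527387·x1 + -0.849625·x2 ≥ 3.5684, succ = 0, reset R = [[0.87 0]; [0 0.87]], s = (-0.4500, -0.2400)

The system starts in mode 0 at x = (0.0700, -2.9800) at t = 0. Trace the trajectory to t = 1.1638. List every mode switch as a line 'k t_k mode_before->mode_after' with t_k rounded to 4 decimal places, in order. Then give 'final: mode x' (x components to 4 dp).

Mode 0: guard c·x = -1.2722 hit at Δt = 0.4842 (t = 0.4842), x⁻ = (0.7070, -1.5844) → reset → x⁺ = (0.2870, -2.0044), jump to mode 2
Mode 2: flow for 0.6796 to horizon, guard not reached → x = (1.7499, -0.7909)

1 0.4842 0->2
final: 2 1.7499 -0.7909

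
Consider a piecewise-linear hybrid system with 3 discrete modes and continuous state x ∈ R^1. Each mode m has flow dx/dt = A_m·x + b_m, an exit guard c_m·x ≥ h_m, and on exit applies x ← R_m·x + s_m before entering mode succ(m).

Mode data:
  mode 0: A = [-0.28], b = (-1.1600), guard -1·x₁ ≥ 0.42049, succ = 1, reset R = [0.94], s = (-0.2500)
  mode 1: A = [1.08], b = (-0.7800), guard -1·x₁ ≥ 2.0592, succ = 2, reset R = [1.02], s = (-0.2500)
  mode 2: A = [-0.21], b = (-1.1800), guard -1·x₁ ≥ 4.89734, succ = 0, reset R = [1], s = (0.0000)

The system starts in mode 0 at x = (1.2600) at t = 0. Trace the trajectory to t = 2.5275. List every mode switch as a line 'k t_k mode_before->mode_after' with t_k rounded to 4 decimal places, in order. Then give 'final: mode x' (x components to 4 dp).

Mode 0: guard c·x = 0.4205 hit at Δt = 1.3306 (t = 1.3306), x⁻ = (-0.4205) → reset → x⁺ = (-0.6453), jump to mode 1
Mode 1: guard c·x = 2.0592 hit at Δt = 0.6574 (t = 1.9880), x⁻ = (-2.0592) → reset → x⁺ = (-2.3504), jump to mode 2
Mode 2: flow for 0.5395 to horizon, guard not reached → x = (-2.7005)

1 1.3306 0->1
2 1.9880 1->2
final: 2 -2.7005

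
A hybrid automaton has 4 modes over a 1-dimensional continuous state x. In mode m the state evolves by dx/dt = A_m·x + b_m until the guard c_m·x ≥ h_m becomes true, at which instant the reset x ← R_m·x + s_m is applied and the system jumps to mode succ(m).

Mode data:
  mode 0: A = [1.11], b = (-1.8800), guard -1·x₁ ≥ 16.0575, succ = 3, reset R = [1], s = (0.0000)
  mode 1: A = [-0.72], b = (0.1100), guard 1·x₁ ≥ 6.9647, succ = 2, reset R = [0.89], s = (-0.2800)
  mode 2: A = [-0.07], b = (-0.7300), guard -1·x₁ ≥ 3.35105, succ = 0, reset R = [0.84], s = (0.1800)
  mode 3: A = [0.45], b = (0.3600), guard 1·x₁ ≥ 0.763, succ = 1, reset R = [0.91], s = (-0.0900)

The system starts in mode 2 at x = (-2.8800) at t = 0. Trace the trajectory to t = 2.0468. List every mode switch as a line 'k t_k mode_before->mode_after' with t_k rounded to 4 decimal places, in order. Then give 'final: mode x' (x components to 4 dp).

Mode 2: guard c·x = 3.3510 hit at Δt = 0.9205 (t = 0.9205), x⁻ = (-3.3510) → reset → x⁺ = (-2.6349), jump to mode 0
Mode 0: flow for 1.1263 to horizon, guard not reached → x = (-13.4175)

1 0.9205 2->0
final: 0 -13.4175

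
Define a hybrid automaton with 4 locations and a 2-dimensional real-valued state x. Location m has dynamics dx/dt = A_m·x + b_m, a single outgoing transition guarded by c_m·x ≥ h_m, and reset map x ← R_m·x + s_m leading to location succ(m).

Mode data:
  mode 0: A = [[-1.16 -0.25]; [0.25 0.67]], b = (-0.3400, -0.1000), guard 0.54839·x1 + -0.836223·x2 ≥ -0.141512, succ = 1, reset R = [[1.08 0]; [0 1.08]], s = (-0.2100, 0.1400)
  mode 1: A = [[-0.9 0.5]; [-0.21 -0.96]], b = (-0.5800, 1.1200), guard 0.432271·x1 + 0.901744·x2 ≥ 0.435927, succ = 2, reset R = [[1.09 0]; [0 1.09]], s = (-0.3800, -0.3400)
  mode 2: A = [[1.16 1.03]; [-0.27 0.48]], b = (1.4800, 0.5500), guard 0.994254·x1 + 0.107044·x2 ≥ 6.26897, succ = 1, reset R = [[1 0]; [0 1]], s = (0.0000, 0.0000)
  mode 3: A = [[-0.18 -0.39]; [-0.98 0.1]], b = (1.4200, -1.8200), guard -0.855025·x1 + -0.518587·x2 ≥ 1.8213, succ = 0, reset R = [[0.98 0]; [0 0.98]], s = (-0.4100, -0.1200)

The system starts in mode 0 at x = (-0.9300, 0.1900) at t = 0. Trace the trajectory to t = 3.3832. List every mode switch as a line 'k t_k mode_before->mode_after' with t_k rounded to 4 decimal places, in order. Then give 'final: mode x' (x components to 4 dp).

Mode 0: guard c·x = -0.1415 hit at Δt = 1.3466 (t = 1.3466), x⁻ = (-0.4284, -0.1117) → reset → x⁺ = (-0.6727, 0.0193), jump to mode 1
Mode 1: guard c·x = 0.4359 hit at Δt = 0.8489 (t = 2.1955), x⁻ = (-0.5182, 0.7318) → reset → x⁺ = (-0.9448, 0.4577), jump to mode 2
Mode 2: flow for 1.1877 to horizon, guard not reached → x = (2.5181, 1.6356)

1 1.3466 0->1
2 2.1955 1->2
final: 2 2.5181 1.6356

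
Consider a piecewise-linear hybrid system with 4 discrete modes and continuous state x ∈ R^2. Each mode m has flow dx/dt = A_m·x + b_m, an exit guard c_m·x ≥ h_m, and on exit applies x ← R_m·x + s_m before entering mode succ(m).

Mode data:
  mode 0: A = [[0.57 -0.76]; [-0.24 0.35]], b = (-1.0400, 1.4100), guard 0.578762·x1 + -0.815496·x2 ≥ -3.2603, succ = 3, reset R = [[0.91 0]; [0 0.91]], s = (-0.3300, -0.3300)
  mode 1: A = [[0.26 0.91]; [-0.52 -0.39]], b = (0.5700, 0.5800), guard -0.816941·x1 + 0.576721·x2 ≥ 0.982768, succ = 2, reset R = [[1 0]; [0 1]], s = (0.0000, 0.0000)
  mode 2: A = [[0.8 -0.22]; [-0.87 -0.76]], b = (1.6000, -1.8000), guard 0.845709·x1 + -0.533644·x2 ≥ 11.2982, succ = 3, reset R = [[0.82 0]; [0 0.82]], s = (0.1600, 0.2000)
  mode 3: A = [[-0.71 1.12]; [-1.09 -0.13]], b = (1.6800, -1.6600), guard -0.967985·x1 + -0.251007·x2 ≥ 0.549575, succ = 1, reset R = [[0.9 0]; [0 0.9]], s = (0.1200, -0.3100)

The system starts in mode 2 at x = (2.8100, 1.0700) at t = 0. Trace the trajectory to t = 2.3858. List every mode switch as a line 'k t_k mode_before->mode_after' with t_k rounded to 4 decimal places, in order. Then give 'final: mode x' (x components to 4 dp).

1 1.1060 2->3
2 1.8329 3->1
final: 1 -1.6646 -6.1108

Mode 2: guard c·x = 11.2982 hit at Δt = 1.1060 (t = 1.1060), x⁻ = (10.1916, -5.0203) → reset → x⁺ = (8.5171, -3.9167), jump to mode 3
Mode 3: guard c·x = 0.5496 hit at Δt = 0.7269 (t = 1.8329), x⁻ = (1.6425, -8.5237) → reset → x⁺ = (1.5983, -7.9813), jump to mode 1
Mode 1: flow for 0.5529 to horizon, guard not reached → x = (-1.6646, -6.1108)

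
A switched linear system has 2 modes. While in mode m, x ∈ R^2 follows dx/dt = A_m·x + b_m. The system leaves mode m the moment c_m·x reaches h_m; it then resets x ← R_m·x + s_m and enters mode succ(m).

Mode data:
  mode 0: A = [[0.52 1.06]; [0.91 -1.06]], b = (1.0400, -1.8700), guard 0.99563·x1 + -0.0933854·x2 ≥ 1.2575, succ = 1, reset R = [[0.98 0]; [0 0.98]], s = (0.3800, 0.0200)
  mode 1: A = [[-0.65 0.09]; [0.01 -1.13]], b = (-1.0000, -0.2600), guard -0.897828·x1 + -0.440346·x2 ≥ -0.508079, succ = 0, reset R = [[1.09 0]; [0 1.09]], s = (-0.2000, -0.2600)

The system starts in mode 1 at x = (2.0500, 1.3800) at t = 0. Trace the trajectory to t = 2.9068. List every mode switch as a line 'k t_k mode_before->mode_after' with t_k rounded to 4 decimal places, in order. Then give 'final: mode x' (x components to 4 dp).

1 0.9733 1->0
2 1.9306 0->1
3 2.3560 1->0
final: 0 0.9778 -0.8895

Mode 1: guard c·x = -0.5081 hit at Δt = 0.9733 (t = 0.9733), x⁻ = (0.4129, 0.3119) → reset → x⁺ = (0.2501, 0.0800), jump to mode 0
Mode 0: guard c·x = 1.2575 hit at Δt = 0.9573 (t = 1.9306), x⁻ = (1.2025, -0.6449) → reset → x⁺ = (1.5585, -0.6120), jump to mode 1
Mode 1: guard c·x = -0.5081 hit at Δt = 0.4254 (t = 2.3560), x⁻ = (0.7927, -0.4625) → reset → x⁺ = (0.6641, -0.7641), jump to mode 0
Mode 0: flow for 0.5508 to horizon, guard not reached → x = (0.9778, -0.8895)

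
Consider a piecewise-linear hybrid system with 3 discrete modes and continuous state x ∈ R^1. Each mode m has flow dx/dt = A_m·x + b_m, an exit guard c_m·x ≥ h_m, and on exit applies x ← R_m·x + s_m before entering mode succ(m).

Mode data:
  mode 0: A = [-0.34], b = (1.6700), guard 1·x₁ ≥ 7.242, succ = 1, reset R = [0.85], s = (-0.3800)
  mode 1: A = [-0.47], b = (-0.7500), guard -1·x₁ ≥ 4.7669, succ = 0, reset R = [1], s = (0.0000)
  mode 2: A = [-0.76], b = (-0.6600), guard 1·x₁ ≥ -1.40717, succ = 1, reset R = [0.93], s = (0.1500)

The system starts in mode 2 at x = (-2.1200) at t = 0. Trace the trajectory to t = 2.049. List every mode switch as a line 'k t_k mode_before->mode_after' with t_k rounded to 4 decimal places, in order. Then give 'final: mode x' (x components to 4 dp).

Mode 2: guard c·x = -1.4072 hit at Δt = 1.1091 (t = 1.1091), x⁻ = (-1.4072) → reset → x⁺ = (-1.1587), jump to mode 1
Mode 1: flow for 0.9399 to horizon, guard not reached → x = (-1.3147)

1 1.1091 2->1
final: 1 -1.3147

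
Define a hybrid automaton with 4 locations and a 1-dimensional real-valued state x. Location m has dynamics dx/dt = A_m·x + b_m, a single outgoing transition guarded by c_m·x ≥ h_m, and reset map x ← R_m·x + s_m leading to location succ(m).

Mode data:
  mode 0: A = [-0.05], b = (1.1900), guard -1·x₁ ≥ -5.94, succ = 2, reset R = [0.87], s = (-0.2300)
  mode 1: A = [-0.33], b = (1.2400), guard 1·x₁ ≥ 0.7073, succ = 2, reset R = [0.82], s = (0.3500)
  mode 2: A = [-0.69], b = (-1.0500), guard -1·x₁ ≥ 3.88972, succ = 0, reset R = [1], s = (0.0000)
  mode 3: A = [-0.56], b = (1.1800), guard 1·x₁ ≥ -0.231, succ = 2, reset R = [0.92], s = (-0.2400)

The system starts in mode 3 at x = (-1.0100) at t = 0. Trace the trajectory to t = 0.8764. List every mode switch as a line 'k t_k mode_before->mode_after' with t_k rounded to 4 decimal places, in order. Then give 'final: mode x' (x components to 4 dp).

1 0.5135 3->2
final: 2 -0.6894

Mode 3: guard c·x = -0.2310 hit at Δt = 0.5135 (t = 0.5135), x⁻ = (-0.2310) → reset → x⁺ = (-0.4525), jump to mode 2
Mode 2: flow for 0.3629 to horizon, guard not reached → x = (-0.6894)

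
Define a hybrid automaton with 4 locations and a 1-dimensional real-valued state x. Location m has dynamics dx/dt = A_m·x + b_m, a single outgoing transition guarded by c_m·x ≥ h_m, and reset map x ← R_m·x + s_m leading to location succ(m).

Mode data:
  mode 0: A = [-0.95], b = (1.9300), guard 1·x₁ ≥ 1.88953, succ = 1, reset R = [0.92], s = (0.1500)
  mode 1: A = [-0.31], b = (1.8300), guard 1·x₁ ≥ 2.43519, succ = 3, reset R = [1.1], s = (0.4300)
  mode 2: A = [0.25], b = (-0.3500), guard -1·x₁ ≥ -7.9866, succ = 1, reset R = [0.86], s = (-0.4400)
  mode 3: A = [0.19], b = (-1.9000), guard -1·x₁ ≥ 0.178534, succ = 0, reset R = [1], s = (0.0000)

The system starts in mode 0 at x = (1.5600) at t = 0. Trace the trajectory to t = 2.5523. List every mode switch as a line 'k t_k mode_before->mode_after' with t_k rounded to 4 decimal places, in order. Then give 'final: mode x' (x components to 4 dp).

Mode 0: guard c·x = 1.8895 hit at Δt = 1.2631 (t = 1.2631), x⁻ = (1.8895) → reset → x⁺ = (1.8884), jump to mode 1
Mode 1: guard c·x = 2.4352 hit at Δt = 0.4723 (t = 1.7354), x⁻ = (2.4352) → reset → x⁺ = (3.1087), jump to mode 3
Mode 3: flow for 0.8169 to horizon, guard not reached → x = (1.9516)

1 1.2631 0->1
2 1.7354 1->3
final: 3 1.9516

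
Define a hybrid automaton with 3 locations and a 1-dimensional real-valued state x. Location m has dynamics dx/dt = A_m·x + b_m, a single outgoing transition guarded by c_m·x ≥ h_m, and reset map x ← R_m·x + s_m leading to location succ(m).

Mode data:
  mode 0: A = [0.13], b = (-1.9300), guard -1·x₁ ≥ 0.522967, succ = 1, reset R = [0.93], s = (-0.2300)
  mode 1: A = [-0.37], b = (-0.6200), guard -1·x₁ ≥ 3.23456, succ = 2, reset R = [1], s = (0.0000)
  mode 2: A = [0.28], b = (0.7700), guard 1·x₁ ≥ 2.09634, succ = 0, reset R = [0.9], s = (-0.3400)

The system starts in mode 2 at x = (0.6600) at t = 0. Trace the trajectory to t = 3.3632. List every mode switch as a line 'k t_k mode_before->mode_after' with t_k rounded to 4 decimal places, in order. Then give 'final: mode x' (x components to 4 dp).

1 1.2554 2->0
2 2.3680 0->1
final: 1 -1.0119

Mode 2: guard c·x = 2.0963 hit at Δt = 1.2554 (t = 1.2554), x⁻ = (2.0963) → reset → x⁺ = (1.5467), jump to mode 0
Mode 0: guard c·x = 0.5230 hit at Δt = 1.1126 (t = 2.3680), x⁻ = (-0.5230) → reset → x⁺ = (-0.7164), jump to mode 1
Mode 1: flow for 0.9952 to horizon, guard not reached → x = (-1.0119)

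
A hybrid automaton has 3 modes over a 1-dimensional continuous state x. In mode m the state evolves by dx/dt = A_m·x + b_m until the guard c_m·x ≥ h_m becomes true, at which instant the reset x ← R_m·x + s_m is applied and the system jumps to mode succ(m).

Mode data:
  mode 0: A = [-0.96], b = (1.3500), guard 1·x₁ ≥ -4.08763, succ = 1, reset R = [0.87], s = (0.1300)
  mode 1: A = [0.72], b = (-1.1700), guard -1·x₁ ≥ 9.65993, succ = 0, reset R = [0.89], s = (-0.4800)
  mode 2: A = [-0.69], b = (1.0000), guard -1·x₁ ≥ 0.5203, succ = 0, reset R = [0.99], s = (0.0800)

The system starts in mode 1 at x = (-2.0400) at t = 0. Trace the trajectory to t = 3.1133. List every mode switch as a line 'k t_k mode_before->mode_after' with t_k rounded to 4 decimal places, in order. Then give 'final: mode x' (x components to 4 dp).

1 1.5620 1->0
2 2.2351 0->1
final: 1 -7.8811

Mode 1: guard c·x = 9.6599 hit at Δt = 1.5620 (t = 1.5620), x⁻ = (-9.6599) → reset → x⁺ = (-9.0773), jump to mode 0
Mode 0: guard c·x = -4.0876 hit at Δt = 0.6731 (t = 2.2351), x⁻ = (-4.0876) → reset → x⁺ = (-3.4262), jump to mode 1
Mode 1: flow for 0.8782 to horizon, guard not reached → x = (-7.8811)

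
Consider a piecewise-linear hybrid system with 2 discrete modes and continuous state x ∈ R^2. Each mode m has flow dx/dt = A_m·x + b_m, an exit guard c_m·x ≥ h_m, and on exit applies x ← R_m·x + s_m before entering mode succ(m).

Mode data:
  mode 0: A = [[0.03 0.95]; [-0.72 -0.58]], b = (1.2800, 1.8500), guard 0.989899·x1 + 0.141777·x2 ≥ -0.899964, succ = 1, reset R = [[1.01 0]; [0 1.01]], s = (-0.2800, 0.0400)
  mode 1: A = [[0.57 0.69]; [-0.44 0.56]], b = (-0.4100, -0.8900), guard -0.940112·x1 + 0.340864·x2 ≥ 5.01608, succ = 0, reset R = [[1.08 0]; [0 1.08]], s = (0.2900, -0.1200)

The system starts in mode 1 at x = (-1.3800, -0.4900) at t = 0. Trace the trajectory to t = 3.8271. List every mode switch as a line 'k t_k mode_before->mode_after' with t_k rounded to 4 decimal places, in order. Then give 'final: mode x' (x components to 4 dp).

Mode 1: guard c·x = 5.0161 hit at Δt = 1.5480 (t = 1.5480), x⁻ = (-5.4387, -0.2843) → reset → x⁺ = (-5.5838, -0.4271), jump to mode 0
Mode 0: guard c·x = -0.9000 hit at Δt = 1.2488 (t = 2.7968), x⁻ = (-1.4530, 3.7973) → reset → x⁺ = (-1.7475, 3.8752), jump to mode 1
Mode 1: flow for 1.0303 to horizon, guard not reached → x = (1.0067, 6.1303)

1 1.5480 1->0
2 2.7968 0->1
final: 1 1.0067 6.1303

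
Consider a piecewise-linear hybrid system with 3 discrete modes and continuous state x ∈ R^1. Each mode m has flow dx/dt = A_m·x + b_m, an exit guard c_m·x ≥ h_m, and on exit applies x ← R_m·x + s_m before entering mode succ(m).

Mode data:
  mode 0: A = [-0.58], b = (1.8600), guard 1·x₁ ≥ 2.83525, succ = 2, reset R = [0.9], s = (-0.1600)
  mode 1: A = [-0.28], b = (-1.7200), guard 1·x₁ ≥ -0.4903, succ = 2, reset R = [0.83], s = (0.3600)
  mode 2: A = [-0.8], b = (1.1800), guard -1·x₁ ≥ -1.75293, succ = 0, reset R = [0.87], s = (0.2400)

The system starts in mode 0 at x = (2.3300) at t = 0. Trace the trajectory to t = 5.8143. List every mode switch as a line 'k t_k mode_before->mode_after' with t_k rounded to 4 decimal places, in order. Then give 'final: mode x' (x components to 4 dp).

1 1.4801 0->2
2 2.9719 2->0
3 5.3094 0->2
final: 2 2.0871

Mode 0: guard c·x = 2.8352 hit at Δt = 1.4801 (t = 1.4801), x⁻ = (2.8352) → reset → x⁺ = (2.3917), jump to mode 2
Mode 2: guard c·x = -1.7529 hit at Δt = 1.4918 (t = 2.9719), x⁻ = (1.7529) → reset → x⁺ = (1.7650), jump to mode 0
Mode 0: guard c·x = 2.8352 hit at Δt = 2.3375 (t = 5.3094), x⁻ = (2.8352) → reset → x⁺ = (2.3917), jump to mode 2
Mode 2: flow for 0.5049 to horizon, guard not reached → x = (2.0871)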